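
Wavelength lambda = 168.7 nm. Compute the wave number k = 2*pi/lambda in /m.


k = 2 * pi / lambda
= 6.2832 / (168.7e-9)
= 6.2832 / 1.6870e-07
= 3.7245e+07 /m

3.7245e+07


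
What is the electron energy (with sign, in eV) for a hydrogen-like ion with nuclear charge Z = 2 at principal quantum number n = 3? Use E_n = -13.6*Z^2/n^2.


E_n = -13.6 * Z^2 / n^2
= -13.6 * 2^2 / 3^2
= -13.6 * 4 / 9
= -6.0444 eV

-6.0444


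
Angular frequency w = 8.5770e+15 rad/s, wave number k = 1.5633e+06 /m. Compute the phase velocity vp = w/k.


vp = w / k
= 8.5770e+15 / 1.5633e+06
= 5.4865e+09 m/s

5.4865e+09


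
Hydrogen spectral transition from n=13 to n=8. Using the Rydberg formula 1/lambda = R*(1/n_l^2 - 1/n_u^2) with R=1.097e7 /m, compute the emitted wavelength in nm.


1/lambda = R * (1/n_l^2 - 1/n_u^2)
= 1.097e7 * (1/8^2 - 1/13^2)
= 1.097e7 * (0.015625 - 0.005917)
= 1.097e7 * 0.009708
= 1.0650e+05 /m
lambda = 1 / 1.0650e+05 = 9390.1116 nm

9390.1116


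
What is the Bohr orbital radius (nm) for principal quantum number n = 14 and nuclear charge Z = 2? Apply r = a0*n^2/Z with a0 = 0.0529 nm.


r = a0 * n^2 / Z
= 0.0529 * 14^2 / 2
= 0.0529 * 196 / 2
= 5.1842 nm

5.1842


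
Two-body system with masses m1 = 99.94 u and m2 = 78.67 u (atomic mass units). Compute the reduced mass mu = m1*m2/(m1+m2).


mu = m1 * m2 / (m1 + m2)
= 99.94 * 78.67 / (99.94 + 78.67)
= 7862.2798 / 178.61
= 44.0193 u

44.0193


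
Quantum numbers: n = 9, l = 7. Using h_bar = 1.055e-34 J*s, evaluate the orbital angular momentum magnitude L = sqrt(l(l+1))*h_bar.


L = sqrt(l*(l+1)) * h_bar
= sqrt(7 * 8) * 1.055e-34
= sqrt(56) * 1.055e-34
= 7.4833 * 1.055e-34
= 7.8949e-34 J*s

7.8949e-34


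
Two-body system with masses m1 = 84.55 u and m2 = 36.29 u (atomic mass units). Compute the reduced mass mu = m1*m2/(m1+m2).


mu = m1 * m2 / (m1 + m2)
= 84.55 * 36.29 / (84.55 + 36.29)
= 3068.3195 / 120.84
= 25.3916 u

25.3916


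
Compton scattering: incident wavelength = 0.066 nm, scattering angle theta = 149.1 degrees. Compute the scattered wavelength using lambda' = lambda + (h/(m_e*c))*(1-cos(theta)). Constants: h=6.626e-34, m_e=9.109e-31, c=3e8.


Compton wavelength: h/(m_e*c) = 2.4247e-12 m
d_lambda = 2.4247e-12 * (1 - cos(149.1 deg))
= 2.4247e-12 * 1.858065
= 4.5053e-12 m = 0.004505 nm
lambda' = 0.066 + 0.004505
= 0.070505 nm

0.070505


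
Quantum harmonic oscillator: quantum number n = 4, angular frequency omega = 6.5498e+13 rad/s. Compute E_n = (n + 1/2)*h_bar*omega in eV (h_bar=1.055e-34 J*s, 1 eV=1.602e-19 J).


E = (n + 1/2) * h_bar * omega
= (4 + 0.5) * 1.055e-34 * 6.5498e+13
= 4.5 * 6.9100e-21
= 3.1095e-20 J
= 0.1941 eV

0.1941


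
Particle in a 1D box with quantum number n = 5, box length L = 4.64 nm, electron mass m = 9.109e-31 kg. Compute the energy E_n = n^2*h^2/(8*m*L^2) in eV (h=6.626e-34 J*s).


E = n^2 * h^2 / (8 * m * L^2)
= 5^2 * (6.626e-34)^2 / (8 * 9.109e-31 * (4.64e-9)^2)
= 25 * 4.3904e-67 / (8 * 9.109e-31 * 2.1530e-17)
= 6.9959e-20 J
= 0.4367 eV

0.4367


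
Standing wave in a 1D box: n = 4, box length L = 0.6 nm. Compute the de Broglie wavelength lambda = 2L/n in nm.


lambda = 2L / n
= 2 * 0.6 / 4
= 1.2 / 4
= 0.3 nm

0.3


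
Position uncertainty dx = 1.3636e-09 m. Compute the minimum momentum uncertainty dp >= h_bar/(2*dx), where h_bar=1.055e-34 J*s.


dp = h_bar / (2 * dx)
= 1.055e-34 / (2 * 1.3636e-09)
= 1.055e-34 / 2.7272e-09
= 3.8684e-26 kg*m/s

3.8684e-26


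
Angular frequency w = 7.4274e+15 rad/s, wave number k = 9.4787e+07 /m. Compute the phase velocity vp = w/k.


vp = w / k
= 7.4274e+15 / 9.4787e+07
= 7.8359e+07 m/s

7.8359e+07


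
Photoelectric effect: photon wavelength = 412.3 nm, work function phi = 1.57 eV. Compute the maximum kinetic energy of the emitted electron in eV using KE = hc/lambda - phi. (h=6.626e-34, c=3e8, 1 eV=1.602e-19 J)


E_photon = hc / lambda
= (6.626e-34)(3e8) / (412.3e-9)
= 4.8212e-19 J
= 3.0095 eV
KE = E_photon - phi
= 3.0095 - 1.57
= 1.4395 eV

1.4395


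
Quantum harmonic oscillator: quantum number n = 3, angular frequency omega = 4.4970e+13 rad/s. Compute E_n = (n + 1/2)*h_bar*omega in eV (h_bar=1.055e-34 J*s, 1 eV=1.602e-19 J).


E = (n + 1/2) * h_bar * omega
= (3 + 0.5) * 1.055e-34 * 4.4970e+13
= 3.5 * 4.7443e-21
= 1.6605e-20 J
= 0.1037 eV

0.1037


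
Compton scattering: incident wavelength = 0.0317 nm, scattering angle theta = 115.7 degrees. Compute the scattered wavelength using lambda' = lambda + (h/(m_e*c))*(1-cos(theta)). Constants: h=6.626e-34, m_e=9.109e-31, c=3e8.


Compton wavelength: h/(m_e*c) = 2.4247e-12 m
d_lambda = 2.4247e-12 * (1 - cos(115.7 deg))
= 2.4247e-12 * 1.433659
= 3.4762e-12 m = 0.003476 nm
lambda' = 0.0317 + 0.003476
= 0.035176 nm

0.035176


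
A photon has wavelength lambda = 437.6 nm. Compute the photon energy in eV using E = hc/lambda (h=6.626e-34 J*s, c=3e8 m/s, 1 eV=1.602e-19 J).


E = hc / lambda
= (6.626e-34)(3e8) / (437.6e-9)
= 1.9878e-25 / 4.3760e-07
= 4.5425e-19 J
Converting to eV: 4.5425e-19 / 1.602e-19
= 2.8355 eV

2.8355


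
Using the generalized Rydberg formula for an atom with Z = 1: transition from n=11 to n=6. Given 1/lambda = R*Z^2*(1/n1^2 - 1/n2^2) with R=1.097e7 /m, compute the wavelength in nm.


1/lambda = R * Z^2 * (1/n1^2 - 1/n2^2)
= 1.097e7 * 1^2 * (1/6^2 - 1/11^2)
= 1.097e7 * 1 * (0.027778 - 0.008264)
= 2.1406e+05 /m
lambda = 1 / 2.1406e+05
= 4671.5642 nm

4671.5642


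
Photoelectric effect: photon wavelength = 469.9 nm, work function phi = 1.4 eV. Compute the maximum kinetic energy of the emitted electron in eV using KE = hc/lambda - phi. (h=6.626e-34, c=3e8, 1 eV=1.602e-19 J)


E_photon = hc / lambda
= (6.626e-34)(3e8) / (469.9e-9)
= 4.2303e-19 J
= 2.6406 eV
KE = E_photon - phi
= 2.6406 - 1.4
= 1.2406 eV

1.2406


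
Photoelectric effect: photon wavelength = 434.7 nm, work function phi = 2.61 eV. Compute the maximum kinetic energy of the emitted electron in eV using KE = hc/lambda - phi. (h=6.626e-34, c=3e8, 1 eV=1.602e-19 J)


E_photon = hc / lambda
= (6.626e-34)(3e8) / (434.7e-9)
= 4.5728e-19 J
= 2.8544 eV
KE = E_photon - phi
= 2.8544 - 2.61
= 0.2444 eV

0.2444


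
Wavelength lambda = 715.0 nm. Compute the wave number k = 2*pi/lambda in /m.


k = 2 * pi / lambda
= 6.2832 / (715.0e-9)
= 6.2832 / 7.1500e-07
= 8.7877e+06 /m

8.7877e+06


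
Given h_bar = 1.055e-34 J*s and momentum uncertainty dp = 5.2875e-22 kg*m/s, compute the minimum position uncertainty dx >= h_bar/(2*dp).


dx = h_bar / (2 * dp)
= 1.055e-34 / (2 * 5.2875e-22)
= 1.055e-34 / 1.0575e-21
= 9.9764e-14 m

9.9764e-14


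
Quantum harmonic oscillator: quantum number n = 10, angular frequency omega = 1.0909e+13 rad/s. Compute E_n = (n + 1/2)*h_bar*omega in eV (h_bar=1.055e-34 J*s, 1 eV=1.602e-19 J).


E = (n + 1/2) * h_bar * omega
= (10 + 0.5) * 1.055e-34 * 1.0909e+13
= 10.5 * 1.1509e-21
= 1.2084e-20 J
= 0.0754 eV

0.0754


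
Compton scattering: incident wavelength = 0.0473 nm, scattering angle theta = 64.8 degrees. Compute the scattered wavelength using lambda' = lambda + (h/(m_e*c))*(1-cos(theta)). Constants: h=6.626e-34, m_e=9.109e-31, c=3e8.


Compton wavelength: h/(m_e*c) = 2.4247e-12 m
d_lambda = 2.4247e-12 * (1 - cos(64.8 deg))
= 2.4247e-12 * 0.574221
= 1.3923e-12 m = 0.001392 nm
lambda' = 0.0473 + 0.001392
= 0.048692 nm

0.048692


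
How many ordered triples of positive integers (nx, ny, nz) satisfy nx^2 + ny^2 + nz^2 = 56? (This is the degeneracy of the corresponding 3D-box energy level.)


Enumerate all (nx, ny, nz) with nx^2 + ny^2 + nz^2 = 56:
(2,4,6)
(2,6,4)
(4,2,6)
(4,6,2)
(6,2,4)
(6,4,2)
Total degeneracy = 6

6


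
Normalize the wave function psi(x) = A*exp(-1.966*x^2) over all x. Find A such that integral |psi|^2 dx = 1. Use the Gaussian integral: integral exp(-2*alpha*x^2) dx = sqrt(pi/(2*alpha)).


integral |psi|^2 dx = A^2 * sqrt(pi/(2*alpha)) = 1
A^2 = sqrt(2*alpha/pi)
= sqrt(2 * 1.966 / pi)
= 1.118747
A = sqrt(1.118747)
= 1.0577

1.0577


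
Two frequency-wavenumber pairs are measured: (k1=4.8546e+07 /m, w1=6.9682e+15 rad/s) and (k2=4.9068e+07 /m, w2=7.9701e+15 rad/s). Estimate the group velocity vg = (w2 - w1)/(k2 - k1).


vg = (w2 - w1) / (k2 - k1)
= (7.9701e+15 - 6.9682e+15) / (4.9068e+07 - 4.8546e+07)
= 1.0019e+15 / 5.2200e+05
= 1.9193e+09 m/s

1.9193e+09


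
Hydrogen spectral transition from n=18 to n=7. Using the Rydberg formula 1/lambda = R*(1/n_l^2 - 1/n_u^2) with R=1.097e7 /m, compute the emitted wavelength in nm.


1/lambda = R * (1/n_l^2 - 1/n_u^2)
= 1.097e7 * (1/7^2 - 1/18^2)
= 1.097e7 * (0.020408 - 0.003086)
= 1.097e7 * 0.017322
= 1.9002e+05 /m
lambda = 1 / 1.9002e+05 = 5262.6171 nm

5262.6171


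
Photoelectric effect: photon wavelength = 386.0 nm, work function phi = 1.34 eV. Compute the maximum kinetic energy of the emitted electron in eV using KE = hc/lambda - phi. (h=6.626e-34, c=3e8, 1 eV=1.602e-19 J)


E_photon = hc / lambda
= (6.626e-34)(3e8) / (386.0e-9)
= 5.1497e-19 J
= 3.2146 eV
KE = E_photon - phi
= 3.2146 - 1.34
= 1.8746 eV

1.8746


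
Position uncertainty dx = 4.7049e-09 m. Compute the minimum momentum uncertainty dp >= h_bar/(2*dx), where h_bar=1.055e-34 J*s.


dp = h_bar / (2 * dx)
= 1.055e-34 / (2 * 4.7049e-09)
= 1.055e-34 / 9.4098e-09
= 1.1212e-26 kg*m/s

1.1212e-26


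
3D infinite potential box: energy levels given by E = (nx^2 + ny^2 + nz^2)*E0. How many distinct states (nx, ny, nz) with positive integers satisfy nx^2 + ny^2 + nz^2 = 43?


Enumerate all (nx, ny, nz) with nx^2 + ny^2 + nz^2 = 43:
(3,3,5)
(3,5,3)
(5,3,3)
Total degeneracy = 3

3


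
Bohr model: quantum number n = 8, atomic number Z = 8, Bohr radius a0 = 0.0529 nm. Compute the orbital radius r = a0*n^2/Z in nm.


r = a0 * n^2 / Z
= 0.0529 * 8^2 / 8
= 0.0529 * 64 / 8
= 0.4232 nm

0.4232


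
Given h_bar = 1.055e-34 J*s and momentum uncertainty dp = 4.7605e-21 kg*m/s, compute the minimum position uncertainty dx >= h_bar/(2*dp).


dx = h_bar / (2 * dp)
= 1.055e-34 / (2 * 4.7605e-21)
= 1.055e-34 / 9.5210e-21
= 1.1081e-14 m

1.1081e-14


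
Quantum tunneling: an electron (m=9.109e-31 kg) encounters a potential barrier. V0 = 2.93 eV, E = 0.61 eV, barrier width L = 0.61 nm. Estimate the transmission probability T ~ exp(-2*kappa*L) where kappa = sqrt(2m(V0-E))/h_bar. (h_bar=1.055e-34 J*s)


V0 - E = 2.32 eV = 3.7166e-19 J
kappa = sqrt(2 * m * (V0-E)) / h_bar
= sqrt(2 * 9.109e-31 * 3.7166e-19) / 1.055e-34
= 7.7996e+09 /m
2*kappa*L = 2 * 7.7996e+09 * 0.61e-9
= 9.5155
T = exp(-9.5155) = 7.369838e-05

7.369838e-05


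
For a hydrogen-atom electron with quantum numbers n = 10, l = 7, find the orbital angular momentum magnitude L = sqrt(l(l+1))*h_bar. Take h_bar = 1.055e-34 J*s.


L = sqrt(l*(l+1)) * h_bar
= sqrt(7 * 8) * 1.055e-34
= sqrt(56) * 1.055e-34
= 7.4833 * 1.055e-34
= 7.8949e-34 J*s

7.8949e-34


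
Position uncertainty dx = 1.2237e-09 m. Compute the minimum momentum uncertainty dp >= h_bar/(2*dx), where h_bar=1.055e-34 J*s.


dp = h_bar / (2 * dx)
= 1.055e-34 / (2 * 1.2237e-09)
= 1.055e-34 / 2.4474e-09
= 4.3107e-26 kg*m/s

4.3107e-26


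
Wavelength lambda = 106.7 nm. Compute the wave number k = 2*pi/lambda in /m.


k = 2 * pi / lambda
= 6.2832 / (106.7e-9)
= 6.2832 / 1.0670e-07
= 5.8886e+07 /m

5.8886e+07


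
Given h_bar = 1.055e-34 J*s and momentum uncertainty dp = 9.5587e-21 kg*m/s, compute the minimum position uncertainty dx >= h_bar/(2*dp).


dx = h_bar / (2 * dp)
= 1.055e-34 / (2 * 9.5587e-21)
= 1.055e-34 / 1.9117e-20
= 5.5185e-15 m

5.5185e-15


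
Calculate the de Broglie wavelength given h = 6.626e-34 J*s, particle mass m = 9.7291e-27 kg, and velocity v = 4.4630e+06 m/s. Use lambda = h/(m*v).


lambda = h / (m * v)
= 6.626e-34 / (9.7291e-27 * 4.4630e+06)
= 6.626e-34 / 4.3421e-20
= 1.5260e-14 m

1.5260e-14


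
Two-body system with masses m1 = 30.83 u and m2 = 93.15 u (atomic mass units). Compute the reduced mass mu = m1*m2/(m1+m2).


mu = m1 * m2 / (m1 + m2)
= 30.83 * 93.15 / (30.83 + 93.15)
= 2871.8145 / 123.98
= 23.1635 u

23.1635


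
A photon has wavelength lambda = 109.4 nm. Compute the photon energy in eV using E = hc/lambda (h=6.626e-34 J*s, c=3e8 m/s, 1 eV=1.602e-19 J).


E = hc / lambda
= (6.626e-34)(3e8) / (109.4e-9)
= 1.9878e-25 / 1.0940e-07
= 1.8170e-18 J
Converting to eV: 1.8170e-18 / 1.602e-19
= 11.3421 eV

11.3421


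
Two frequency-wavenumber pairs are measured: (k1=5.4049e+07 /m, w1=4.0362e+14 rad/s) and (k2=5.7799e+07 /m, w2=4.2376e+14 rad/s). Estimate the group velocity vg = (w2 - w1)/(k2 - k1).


vg = (w2 - w1) / (k2 - k1)
= (4.2376e+14 - 4.0362e+14) / (5.7799e+07 - 5.4049e+07)
= 2.0140e+13 / 3.7500e+06
= 5.3707e+06 m/s

5.3707e+06


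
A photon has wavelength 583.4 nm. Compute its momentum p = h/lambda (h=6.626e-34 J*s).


p = h / lambda
= 6.626e-34 / (583.4e-9)
= 6.626e-34 / 5.8340e-07
= 1.1358e-27 kg*m/s

1.1358e-27


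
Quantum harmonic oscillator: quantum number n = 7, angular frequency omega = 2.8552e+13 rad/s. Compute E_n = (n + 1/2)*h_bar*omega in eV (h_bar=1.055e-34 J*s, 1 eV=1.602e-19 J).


E = (n + 1/2) * h_bar * omega
= (7 + 0.5) * 1.055e-34 * 2.8552e+13
= 7.5 * 3.0122e-21
= 2.2592e-20 J
= 0.141 eV

0.141


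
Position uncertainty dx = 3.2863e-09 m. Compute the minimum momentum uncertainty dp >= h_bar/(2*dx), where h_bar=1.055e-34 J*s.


dp = h_bar / (2 * dx)
= 1.055e-34 / (2 * 3.2863e-09)
= 1.055e-34 / 6.5726e-09
= 1.6051e-26 kg*m/s

1.6051e-26


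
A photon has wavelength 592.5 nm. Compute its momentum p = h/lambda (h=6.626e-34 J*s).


p = h / lambda
= 6.626e-34 / (592.5e-9)
= 6.626e-34 / 5.9250e-07
= 1.1183e-27 kg*m/s

1.1183e-27


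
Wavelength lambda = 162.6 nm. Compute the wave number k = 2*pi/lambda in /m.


k = 2 * pi / lambda
= 6.2832 / (162.6e-9)
= 6.2832 / 1.6260e-07
= 3.8642e+07 /m

3.8642e+07


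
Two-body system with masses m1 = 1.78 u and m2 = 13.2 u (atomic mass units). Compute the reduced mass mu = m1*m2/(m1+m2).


mu = m1 * m2 / (m1 + m2)
= 1.78 * 13.2 / (1.78 + 13.2)
= 23.496 / 14.98
= 1.5685 u

1.5685


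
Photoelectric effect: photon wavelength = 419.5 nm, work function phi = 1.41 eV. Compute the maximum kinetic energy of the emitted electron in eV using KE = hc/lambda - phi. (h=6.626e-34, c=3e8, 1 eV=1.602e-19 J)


E_photon = hc / lambda
= (6.626e-34)(3e8) / (419.5e-9)
= 4.7385e-19 J
= 2.9579 eV
KE = E_photon - phi
= 2.9579 - 1.41
= 1.5479 eV

1.5479


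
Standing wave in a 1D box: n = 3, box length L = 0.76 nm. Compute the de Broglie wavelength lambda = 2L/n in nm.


lambda = 2L / n
= 2 * 0.76 / 3
= 1.52 / 3
= 0.5067 nm

0.5067


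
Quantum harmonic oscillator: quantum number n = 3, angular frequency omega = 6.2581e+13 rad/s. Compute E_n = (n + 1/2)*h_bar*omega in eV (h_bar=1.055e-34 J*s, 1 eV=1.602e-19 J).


E = (n + 1/2) * h_bar * omega
= (3 + 0.5) * 1.055e-34 * 6.2581e+13
= 3.5 * 6.6023e-21
= 2.3108e-20 J
= 0.1442 eV

0.1442


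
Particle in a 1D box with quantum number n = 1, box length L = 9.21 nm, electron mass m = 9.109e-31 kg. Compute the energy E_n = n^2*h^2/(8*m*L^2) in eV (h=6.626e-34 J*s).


E = n^2 * h^2 / (8 * m * L^2)
= 1^2 * (6.626e-34)^2 / (8 * 9.109e-31 * (9.21e-9)^2)
= 1 * 4.3904e-67 / (8 * 9.109e-31 * 8.4824e-17)
= 7.1027e-22 J
= 0.0044 eV

0.0044


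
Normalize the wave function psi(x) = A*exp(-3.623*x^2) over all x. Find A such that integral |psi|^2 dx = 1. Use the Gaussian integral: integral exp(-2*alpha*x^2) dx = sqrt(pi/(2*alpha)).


integral |psi|^2 dx = A^2 * sqrt(pi/(2*alpha)) = 1
A^2 = sqrt(2*alpha/pi)
= sqrt(2 * 3.623 / pi)
= 1.518708
A = sqrt(1.518708)
= 1.2324

1.2324


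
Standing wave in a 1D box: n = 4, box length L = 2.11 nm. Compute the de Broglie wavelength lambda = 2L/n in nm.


lambda = 2L / n
= 2 * 2.11 / 4
= 4.22 / 4
= 1.055 nm

1.055


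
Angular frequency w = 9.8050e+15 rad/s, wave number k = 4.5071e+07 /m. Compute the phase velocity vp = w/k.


vp = w / k
= 9.8050e+15 / 4.5071e+07
= 2.1755e+08 m/s

2.1755e+08


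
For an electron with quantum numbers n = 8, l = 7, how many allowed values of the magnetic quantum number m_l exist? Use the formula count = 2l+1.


m_l ranges from -l to +l in integer steps
So m_l goes from -7 to +7
Count = 2l + 1 = 2*7 + 1
= 15

15


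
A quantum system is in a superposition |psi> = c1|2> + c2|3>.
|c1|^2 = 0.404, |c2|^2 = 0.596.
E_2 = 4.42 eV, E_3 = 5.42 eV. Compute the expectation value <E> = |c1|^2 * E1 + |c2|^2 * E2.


<E> = |c1|^2 * E1 + |c2|^2 * E2
= 0.404 * 4.42 + 0.596 * 5.42
= 1.7857 + 3.2303
= 5.016 eV

5.016


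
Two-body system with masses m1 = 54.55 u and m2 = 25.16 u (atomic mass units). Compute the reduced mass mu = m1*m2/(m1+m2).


mu = m1 * m2 / (m1 + m2)
= 54.55 * 25.16 / (54.55 + 25.16)
= 1372.478 / 79.71
= 17.2184 u

17.2184


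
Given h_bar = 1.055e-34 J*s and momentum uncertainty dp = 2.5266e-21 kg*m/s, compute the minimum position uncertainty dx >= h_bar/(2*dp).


dx = h_bar / (2 * dp)
= 1.055e-34 / (2 * 2.5266e-21)
= 1.055e-34 / 5.0532e-21
= 2.0878e-14 m

2.0878e-14


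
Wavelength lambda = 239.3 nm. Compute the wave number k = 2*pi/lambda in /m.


k = 2 * pi / lambda
= 6.2832 / (239.3e-9)
= 6.2832 / 2.3930e-07
= 2.6257e+07 /m

2.6257e+07


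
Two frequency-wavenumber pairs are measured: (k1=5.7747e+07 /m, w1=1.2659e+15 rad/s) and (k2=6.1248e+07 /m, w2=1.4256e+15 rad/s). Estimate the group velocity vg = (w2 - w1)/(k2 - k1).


vg = (w2 - w1) / (k2 - k1)
= (1.4256e+15 - 1.2659e+15) / (6.1248e+07 - 5.7747e+07)
= 1.5970e+14 / 3.5010e+06
= 4.5616e+07 m/s

4.5616e+07


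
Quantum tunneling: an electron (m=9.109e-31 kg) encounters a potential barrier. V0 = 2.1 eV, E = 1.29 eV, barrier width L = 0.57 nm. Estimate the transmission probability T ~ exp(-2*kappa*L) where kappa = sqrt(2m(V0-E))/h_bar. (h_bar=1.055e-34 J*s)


V0 - E = 0.81 eV = 1.2976e-19 J
kappa = sqrt(2 * m * (V0-E)) / h_bar
= sqrt(2 * 9.109e-31 * 1.2976e-19) / 1.055e-34
= 4.6086e+09 /m
2*kappa*L = 2 * 4.6086e+09 * 0.57e-9
= 5.2538
T = exp(-5.2538) = 5.227428e-03

5.227428e-03


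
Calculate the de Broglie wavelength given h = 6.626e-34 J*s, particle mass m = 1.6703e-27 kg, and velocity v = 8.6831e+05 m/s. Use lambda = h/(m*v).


lambda = h / (m * v)
= 6.626e-34 / (1.6703e-27 * 8.6831e+05)
= 6.626e-34 / 1.4503e-21
= 4.5686e-13 m

4.5686e-13


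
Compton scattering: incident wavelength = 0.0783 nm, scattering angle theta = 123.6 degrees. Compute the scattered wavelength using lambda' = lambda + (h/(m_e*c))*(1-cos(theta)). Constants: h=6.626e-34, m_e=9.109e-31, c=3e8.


Compton wavelength: h/(m_e*c) = 2.4247e-12 m
d_lambda = 2.4247e-12 * (1 - cos(123.6 deg))
= 2.4247e-12 * 1.553392
= 3.7665e-12 m = 0.003767 nm
lambda' = 0.0783 + 0.003767
= 0.082067 nm

0.082067


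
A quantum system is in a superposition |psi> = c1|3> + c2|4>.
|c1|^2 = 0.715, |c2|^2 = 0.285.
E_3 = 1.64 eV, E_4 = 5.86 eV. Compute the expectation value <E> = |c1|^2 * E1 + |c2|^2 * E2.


<E> = |c1|^2 * E1 + |c2|^2 * E2
= 0.715 * 1.64 + 0.285 * 5.86
= 1.1726 + 1.6701
= 2.8427 eV

2.8427


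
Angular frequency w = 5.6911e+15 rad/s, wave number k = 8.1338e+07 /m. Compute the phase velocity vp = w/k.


vp = w / k
= 5.6911e+15 / 8.1338e+07
= 6.9969e+07 m/s

6.9969e+07


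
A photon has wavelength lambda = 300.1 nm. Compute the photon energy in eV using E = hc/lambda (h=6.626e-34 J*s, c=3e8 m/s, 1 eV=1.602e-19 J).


E = hc / lambda
= (6.626e-34)(3e8) / (300.1e-9)
= 1.9878e-25 / 3.0010e-07
= 6.6238e-19 J
Converting to eV: 6.6238e-19 / 1.602e-19
= 4.1347 eV

4.1347


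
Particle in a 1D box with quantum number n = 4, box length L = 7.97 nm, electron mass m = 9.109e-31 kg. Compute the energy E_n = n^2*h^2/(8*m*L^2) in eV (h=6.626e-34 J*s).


E = n^2 * h^2 / (8 * m * L^2)
= 4^2 * (6.626e-34)^2 / (8 * 9.109e-31 * (7.97e-9)^2)
= 16 * 4.3904e-67 / (8 * 9.109e-31 * 6.3521e-17)
= 1.5176e-20 J
= 0.0947 eV

0.0947


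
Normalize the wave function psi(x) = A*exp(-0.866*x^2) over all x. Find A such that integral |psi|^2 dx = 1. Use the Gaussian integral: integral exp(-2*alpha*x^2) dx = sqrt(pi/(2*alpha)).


integral |psi|^2 dx = A^2 * sqrt(pi/(2*alpha)) = 1
A^2 = sqrt(2*alpha/pi)
= sqrt(2 * 0.866 / pi)
= 0.742504
A = sqrt(0.742504)
= 0.8617

0.8617


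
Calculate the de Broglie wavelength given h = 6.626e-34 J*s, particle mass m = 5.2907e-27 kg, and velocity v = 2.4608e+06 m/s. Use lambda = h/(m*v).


lambda = h / (m * v)
= 6.626e-34 / (5.2907e-27 * 2.4608e+06)
= 6.626e-34 / 1.3019e-20
= 5.0893e-14 m

5.0893e-14


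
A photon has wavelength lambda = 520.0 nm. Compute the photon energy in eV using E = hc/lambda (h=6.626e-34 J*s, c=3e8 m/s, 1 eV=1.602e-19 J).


E = hc / lambda
= (6.626e-34)(3e8) / (520.0e-9)
= 1.9878e-25 / 5.2000e-07
= 3.8227e-19 J
Converting to eV: 3.8227e-19 / 1.602e-19
= 2.3862 eV

2.3862


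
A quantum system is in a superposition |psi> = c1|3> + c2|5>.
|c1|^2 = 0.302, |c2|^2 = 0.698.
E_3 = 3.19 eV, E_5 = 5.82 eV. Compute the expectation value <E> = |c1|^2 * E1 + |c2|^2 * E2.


<E> = |c1|^2 * E1 + |c2|^2 * E2
= 0.302 * 3.19 + 0.698 * 5.82
= 0.9634 + 4.0624
= 5.0257 eV

5.0257


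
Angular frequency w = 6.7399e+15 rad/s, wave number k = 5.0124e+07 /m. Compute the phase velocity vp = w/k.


vp = w / k
= 6.7399e+15 / 5.0124e+07
= 1.3446e+08 m/s

1.3446e+08


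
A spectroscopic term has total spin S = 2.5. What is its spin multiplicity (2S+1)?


Spin multiplicity = 2S + 1
= 2 * 2.5 + 1
= 5.0 + 1
= 6

6


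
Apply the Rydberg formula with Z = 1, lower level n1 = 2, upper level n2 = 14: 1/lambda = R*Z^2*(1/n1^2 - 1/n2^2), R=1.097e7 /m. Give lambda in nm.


1/lambda = R * Z^2 * (1/n1^2 - 1/n2^2)
= 1.097e7 * 1^2 * (1/2^2 - 1/14^2)
= 1.097e7 * 1 * (0.25 - 0.005102)
= 2.6865e+06 /m
lambda = 1 / 2.6865e+06
= 372.2273 nm

372.2273


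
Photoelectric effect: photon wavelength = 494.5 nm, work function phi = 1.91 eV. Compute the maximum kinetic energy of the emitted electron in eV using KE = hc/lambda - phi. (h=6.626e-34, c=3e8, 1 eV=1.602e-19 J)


E_photon = hc / lambda
= (6.626e-34)(3e8) / (494.5e-9)
= 4.0198e-19 J
= 2.5092 eV
KE = E_photon - phi
= 2.5092 - 1.91
= 0.5992 eV

0.5992


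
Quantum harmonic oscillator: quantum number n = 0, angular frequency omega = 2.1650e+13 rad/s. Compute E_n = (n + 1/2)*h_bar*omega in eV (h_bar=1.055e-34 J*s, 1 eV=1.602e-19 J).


E = (n + 1/2) * h_bar * omega
= (0 + 0.5) * 1.055e-34 * 2.1650e+13
= 0.5 * 2.2841e-21
= 1.1420e-21 J
= 0.0071 eV

0.0071


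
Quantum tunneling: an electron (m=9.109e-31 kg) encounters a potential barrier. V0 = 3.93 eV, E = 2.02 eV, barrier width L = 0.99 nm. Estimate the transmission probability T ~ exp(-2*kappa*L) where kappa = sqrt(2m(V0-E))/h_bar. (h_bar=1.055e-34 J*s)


V0 - E = 1.91 eV = 3.0598e-19 J
kappa = sqrt(2 * m * (V0-E)) / h_bar
= sqrt(2 * 9.109e-31 * 3.0598e-19) / 1.055e-34
= 7.0769e+09 /m
2*kappa*L = 2 * 7.0769e+09 * 0.99e-9
= 14.0124
T = exp(-14.0124) = 8.213214e-07

8.213214e-07


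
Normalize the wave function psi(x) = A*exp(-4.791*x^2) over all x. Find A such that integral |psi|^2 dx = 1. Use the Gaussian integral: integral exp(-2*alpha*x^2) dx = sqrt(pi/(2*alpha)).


integral |psi|^2 dx = A^2 * sqrt(pi/(2*alpha)) = 1
A^2 = sqrt(2*alpha/pi)
= sqrt(2 * 4.791 / pi)
= 1.746438
A = sqrt(1.746438)
= 1.3215

1.3215


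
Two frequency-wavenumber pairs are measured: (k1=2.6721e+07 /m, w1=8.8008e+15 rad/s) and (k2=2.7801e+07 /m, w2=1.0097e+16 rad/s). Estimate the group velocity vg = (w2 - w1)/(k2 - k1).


vg = (w2 - w1) / (k2 - k1)
= (1.0097e+16 - 8.8008e+15) / (2.7801e+07 - 2.6721e+07)
= 1.2962e+15 / 1.0800e+06
= 1.2002e+09 m/s

1.2002e+09


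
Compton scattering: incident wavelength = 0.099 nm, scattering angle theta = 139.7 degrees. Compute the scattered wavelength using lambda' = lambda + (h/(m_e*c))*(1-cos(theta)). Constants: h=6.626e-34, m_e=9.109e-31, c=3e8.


Compton wavelength: h/(m_e*c) = 2.4247e-12 m
d_lambda = 2.4247e-12 * (1 - cos(139.7 deg))
= 2.4247e-12 * 1.762668
= 4.2740e-12 m = 0.004274 nm
lambda' = 0.099 + 0.004274
= 0.103274 nm

0.103274


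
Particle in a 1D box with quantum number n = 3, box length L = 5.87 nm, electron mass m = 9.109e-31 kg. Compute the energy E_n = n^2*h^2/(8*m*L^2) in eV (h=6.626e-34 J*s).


E = n^2 * h^2 / (8 * m * L^2)
= 3^2 * (6.626e-34)^2 / (8 * 9.109e-31 * (5.87e-9)^2)
= 9 * 4.3904e-67 / (8 * 9.109e-31 * 3.4457e-17)
= 1.5737e-20 J
= 0.0982 eV

0.0982


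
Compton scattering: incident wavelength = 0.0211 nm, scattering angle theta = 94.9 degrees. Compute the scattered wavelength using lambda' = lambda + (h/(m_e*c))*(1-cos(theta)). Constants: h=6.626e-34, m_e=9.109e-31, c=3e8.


Compton wavelength: h/(m_e*c) = 2.4247e-12 m
d_lambda = 2.4247e-12 * (1 - cos(94.9 deg))
= 2.4247e-12 * 1.085417
= 2.6318e-12 m = 0.002632 nm
lambda' = 0.0211 + 0.002632
= 0.023732 nm

0.023732


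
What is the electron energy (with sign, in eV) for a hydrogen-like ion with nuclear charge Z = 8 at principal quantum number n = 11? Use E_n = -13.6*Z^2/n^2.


E_n = -13.6 * Z^2 / n^2
= -13.6 * 8^2 / 11^2
= -13.6 * 64 / 121
= -7.1934 eV

-7.1934


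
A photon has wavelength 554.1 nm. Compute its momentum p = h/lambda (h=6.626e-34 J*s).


p = h / lambda
= 6.626e-34 / (554.1e-9)
= 6.626e-34 / 5.5410e-07
= 1.1958e-27 kg*m/s

1.1958e-27


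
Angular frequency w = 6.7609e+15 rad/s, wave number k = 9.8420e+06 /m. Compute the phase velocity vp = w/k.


vp = w / k
= 6.7609e+15 / 9.8420e+06
= 6.8694e+08 m/s

6.8694e+08


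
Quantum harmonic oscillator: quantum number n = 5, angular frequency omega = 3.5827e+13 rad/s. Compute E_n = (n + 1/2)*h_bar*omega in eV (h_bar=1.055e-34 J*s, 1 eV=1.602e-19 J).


E = (n + 1/2) * h_bar * omega
= (5 + 0.5) * 1.055e-34 * 3.5827e+13
= 5.5 * 3.7797e-21
= 2.0789e-20 J
= 0.1298 eV

0.1298


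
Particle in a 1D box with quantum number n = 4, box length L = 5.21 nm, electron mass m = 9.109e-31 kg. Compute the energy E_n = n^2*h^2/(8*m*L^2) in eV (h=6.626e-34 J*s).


E = n^2 * h^2 / (8 * m * L^2)
= 4^2 * (6.626e-34)^2 / (8 * 9.109e-31 * (5.21e-9)^2)
= 16 * 4.3904e-67 / (8 * 9.109e-31 * 2.7144e-17)
= 3.5513e-20 J
= 0.2217 eV

0.2217


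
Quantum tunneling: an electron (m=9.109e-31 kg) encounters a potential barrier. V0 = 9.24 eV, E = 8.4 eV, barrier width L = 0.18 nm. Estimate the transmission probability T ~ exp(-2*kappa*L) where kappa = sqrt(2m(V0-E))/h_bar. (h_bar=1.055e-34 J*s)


V0 - E = 0.84 eV = 1.3457e-19 J
kappa = sqrt(2 * m * (V0-E)) / h_bar
= sqrt(2 * 9.109e-31 * 1.3457e-19) / 1.055e-34
= 4.6932e+09 /m
2*kappa*L = 2 * 4.6932e+09 * 0.18e-9
= 1.6896
T = exp(-1.6896) = 1.846024e-01

1.846024e-01


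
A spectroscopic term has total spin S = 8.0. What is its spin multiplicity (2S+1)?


Spin multiplicity = 2S + 1
= 2 * 8.0 + 1
= 16.0 + 1
= 17

17


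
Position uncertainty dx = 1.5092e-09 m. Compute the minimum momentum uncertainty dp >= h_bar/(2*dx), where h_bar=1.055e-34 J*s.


dp = h_bar / (2 * dx)
= 1.055e-34 / (2 * 1.5092e-09)
= 1.055e-34 / 3.0184e-09
= 3.4952e-26 kg*m/s

3.4952e-26


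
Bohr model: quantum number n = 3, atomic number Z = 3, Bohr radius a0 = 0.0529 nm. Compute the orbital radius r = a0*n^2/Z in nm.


r = a0 * n^2 / Z
= 0.0529 * 3^2 / 3
= 0.0529 * 9 / 3
= 0.1587 nm

0.1587


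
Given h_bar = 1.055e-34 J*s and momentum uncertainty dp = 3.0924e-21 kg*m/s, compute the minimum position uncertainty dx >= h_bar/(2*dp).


dx = h_bar / (2 * dp)
= 1.055e-34 / (2 * 3.0924e-21)
= 1.055e-34 / 6.1848e-21
= 1.7058e-14 m

1.7058e-14


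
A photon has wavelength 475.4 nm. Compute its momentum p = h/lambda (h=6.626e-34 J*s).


p = h / lambda
= 6.626e-34 / (475.4e-9)
= 6.626e-34 / 4.7540e-07
= 1.3938e-27 kg*m/s

1.3938e-27


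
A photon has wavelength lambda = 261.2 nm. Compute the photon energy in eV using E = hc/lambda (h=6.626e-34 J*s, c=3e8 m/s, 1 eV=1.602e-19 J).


E = hc / lambda
= (6.626e-34)(3e8) / (261.2e-9)
= 1.9878e-25 / 2.6120e-07
= 7.6103e-19 J
Converting to eV: 7.6103e-19 / 1.602e-19
= 4.7505 eV

4.7505


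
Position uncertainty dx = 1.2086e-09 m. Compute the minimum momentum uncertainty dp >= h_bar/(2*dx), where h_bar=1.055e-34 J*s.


dp = h_bar / (2 * dx)
= 1.055e-34 / (2 * 1.2086e-09)
= 1.055e-34 / 2.4172e-09
= 4.3646e-26 kg*m/s

4.3646e-26


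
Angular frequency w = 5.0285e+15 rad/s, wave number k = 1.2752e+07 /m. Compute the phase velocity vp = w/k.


vp = w / k
= 5.0285e+15 / 1.2752e+07
= 3.9433e+08 m/s

3.9433e+08


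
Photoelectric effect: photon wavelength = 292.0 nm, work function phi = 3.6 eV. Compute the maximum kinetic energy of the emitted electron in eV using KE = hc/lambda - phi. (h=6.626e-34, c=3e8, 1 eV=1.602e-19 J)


E_photon = hc / lambda
= (6.626e-34)(3e8) / (292.0e-9)
= 6.8075e-19 J
= 4.2494 eV
KE = E_photon - phi
= 4.2494 - 3.6
= 0.6494 eV

0.6494


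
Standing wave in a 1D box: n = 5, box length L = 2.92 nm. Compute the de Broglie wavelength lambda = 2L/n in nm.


lambda = 2L / n
= 2 * 2.92 / 5
= 5.84 / 5
= 1.168 nm

1.168


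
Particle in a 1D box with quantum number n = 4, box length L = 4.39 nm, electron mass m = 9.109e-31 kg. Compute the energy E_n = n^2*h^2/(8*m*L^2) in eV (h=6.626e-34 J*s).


E = n^2 * h^2 / (8 * m * L^2)
= 4^2 * (6.626e-34)^2 / (8 * 9.109e-31 * (4.39e-9)^2)
= 16 * 4.3904e-67 / (8 * 9.109e-31 * 1.9272e-17)
= 5.0019e-20 J
= 0.3122 eV

0.3122


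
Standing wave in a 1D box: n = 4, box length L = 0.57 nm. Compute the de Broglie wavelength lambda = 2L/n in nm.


lambda = 2L / n
= 2 * 0.57 / 4
= 1.14 / 4
= 0.285 nm

0.285


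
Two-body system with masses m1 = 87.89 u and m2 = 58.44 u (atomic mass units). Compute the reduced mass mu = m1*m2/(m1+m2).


mu = m1 * m2 / (m1 + m2)
= 87.89 * 58.44 / (87.89 + 58.44)
= 5136.2916 / 146.33
= 35.1007 u

35.1007


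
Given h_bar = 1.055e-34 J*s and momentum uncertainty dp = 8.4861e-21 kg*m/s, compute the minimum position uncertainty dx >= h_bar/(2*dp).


dx = h_bar / (2 * dp)
= 1.055e-34 / (2 * 8.4861e-21)
= 1.055e-34 / 1.6972e-20
= 6.2160e-15 m

6.2160e-15


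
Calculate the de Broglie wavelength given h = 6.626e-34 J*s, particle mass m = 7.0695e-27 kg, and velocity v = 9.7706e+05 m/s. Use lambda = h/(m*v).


lambda = h / (m * v)
= 6.626e-34 / (7.0695e-27 * 9.7706e+05)
= 6.626e-34 / 6.9073e-21
= 9.5927e-14 m

9.5927e-14


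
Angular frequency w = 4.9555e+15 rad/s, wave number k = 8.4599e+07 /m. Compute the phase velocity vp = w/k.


vp = w / k
= 4.9555e+15 / 8.4599e+07
= 5.8576e+07 m/s

5.8576e+07


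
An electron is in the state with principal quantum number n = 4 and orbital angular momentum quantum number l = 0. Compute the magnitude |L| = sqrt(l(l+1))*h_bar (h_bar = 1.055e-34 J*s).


L = sqrt(l*(l+1)) * h_bar
= sqrt(0 * 1) * 1.055e-34
= sqrt(0) * 1.055e-34
= 0.0 * 1.055e-34
= 0.0000e+00 J*s

0.0000e+00


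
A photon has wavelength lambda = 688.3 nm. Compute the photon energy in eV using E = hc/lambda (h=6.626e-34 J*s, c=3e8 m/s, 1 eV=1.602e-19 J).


E = hc / lambda
= (6.626e-34)(3e8) / (688.3e-9)
= 1.9878e-25 / 6.8830e-07
= 2.8880e-19 J
Converting to eV: 2.8880e-19 / 1.602e-19
= 1.8027 eV

1.8027


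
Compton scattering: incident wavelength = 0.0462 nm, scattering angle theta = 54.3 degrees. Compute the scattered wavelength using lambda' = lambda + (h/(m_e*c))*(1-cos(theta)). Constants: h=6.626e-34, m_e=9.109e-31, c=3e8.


Compton wavelength: h/(m_e*c) = 2.4247e-12 m
d_lambda = 2.4247e-12 * (1 - cos(54.3 deg))
= 2.4247e-12 * 0.416459
= 1.0098e-12 m = 0.00101 nm
lambda' = 0.0462 + 0.00101
= 0.04721 nm

0.04721


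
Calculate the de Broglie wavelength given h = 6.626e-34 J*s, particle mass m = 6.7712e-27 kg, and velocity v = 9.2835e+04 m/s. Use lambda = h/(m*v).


lambda = h / (m * v)
= 6.626e-34 / (6.7712e-27 * 9.2835e+04)
= 6.626e-34 / 6.2860e-22
= 1.0541e-12 m

1.0541e-12


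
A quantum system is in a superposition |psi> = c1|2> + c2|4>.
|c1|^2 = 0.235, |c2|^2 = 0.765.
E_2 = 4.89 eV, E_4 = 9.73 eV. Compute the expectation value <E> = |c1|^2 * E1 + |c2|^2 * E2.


<E> = |c1|^2 * E1 + |c2|^2 * E2
= 0.235 * 4.89 + 0.765 * 9.73
= 1.1491 + 7.4435
= 8.5926 eV

8.5926


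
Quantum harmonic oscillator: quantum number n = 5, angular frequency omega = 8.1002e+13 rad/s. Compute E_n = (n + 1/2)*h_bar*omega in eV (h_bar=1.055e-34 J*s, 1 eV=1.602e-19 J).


E = (n + 1/2) * h_bar * omega
= (5 + 0.5) * 1.055e-34 * 8.1002e+13
= 5.5 * 8.5457e-21
= 4.7001e-20 J
= 0.2934 eV

0.2934


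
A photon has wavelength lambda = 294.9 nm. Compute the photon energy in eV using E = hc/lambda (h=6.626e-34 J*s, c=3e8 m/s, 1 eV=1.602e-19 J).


E = hc / lambda
= (6.626e-34)(3e8) / (294.9e-9)
= 1.9878e-25 / 2.9490e-07
= 6.7406e-19 J
Converting to eV: 6.7406e-19 / 1.602e-19
= 4.2076 eV

4.2076


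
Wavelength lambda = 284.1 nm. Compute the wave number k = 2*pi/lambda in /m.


k = 2 * pi / lambda
= 6.2832 / (284.1e-9)
= 6.2832 / 2.8410e-07
= 2.2116e+07 /m

2.2116e+07


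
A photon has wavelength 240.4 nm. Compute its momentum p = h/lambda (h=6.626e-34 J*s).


p = h / lambda
= 6.626e-34 / (240.4e-9)
= 6.626e-34 / 2.4040e-07
= 2.7562e-27 kg*m/s

2.7562e-27


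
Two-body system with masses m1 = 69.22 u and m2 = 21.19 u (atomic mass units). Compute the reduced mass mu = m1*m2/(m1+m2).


mu = m1 * m2 / (m1 + m2)
= 69.22 * 21.19 / (69.22 + 21.19)
= 1466.7718 / 90.41
= 16.2236 u

16.2236


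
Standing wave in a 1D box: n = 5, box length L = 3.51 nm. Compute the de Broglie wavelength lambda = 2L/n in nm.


lambda = 2L / n
= 2 * 3.51 / 5
= 7.02 / 5
= 1.404 nm

1.404


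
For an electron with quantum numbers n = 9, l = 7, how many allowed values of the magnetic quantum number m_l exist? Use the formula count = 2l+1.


m_l ranges from -l to +l in integer steps
So m_l goes from -7 to +7
Count = 2l + 1 = 2*7 + 1
= 15

15


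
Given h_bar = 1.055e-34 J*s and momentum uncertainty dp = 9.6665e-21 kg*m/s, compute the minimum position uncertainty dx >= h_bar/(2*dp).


dx = h_bar / (2 * dp)
= 1.055e-34 / (2 * 9.6665e-21)
= 1.055e-34 / 1.9333e-20
= 5.4570e-15 m

5.4570e-15


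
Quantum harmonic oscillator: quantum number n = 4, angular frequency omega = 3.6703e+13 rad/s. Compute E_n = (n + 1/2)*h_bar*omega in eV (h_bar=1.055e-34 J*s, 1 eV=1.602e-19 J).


E = (n + 1/2) * h_bar * omega
= (4 + 0.5) * 1.055e-34 * 3.6703e+13
= 4.5 * 3.8722e-21
= 1.7425e-20 J
= 0.1088 eV

0.1088


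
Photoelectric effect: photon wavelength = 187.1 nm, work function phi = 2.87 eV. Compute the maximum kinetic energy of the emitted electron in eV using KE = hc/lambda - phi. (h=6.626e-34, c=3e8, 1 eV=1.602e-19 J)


E_photon = hc / lambda
= (6.626e-34)(3e8) / (187.1e-9)
= 1.0624e-18 J
= 6.6319 eV
KE = E_photon - phi
= 6.6319 - 2.87
= 3.7619 eV

3.7619


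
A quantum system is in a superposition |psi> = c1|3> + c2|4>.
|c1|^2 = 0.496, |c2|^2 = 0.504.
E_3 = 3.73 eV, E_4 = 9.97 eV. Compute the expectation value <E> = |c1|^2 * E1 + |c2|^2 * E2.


<E> = |c1|^2 * E1 + |c2|^2 * E2
= 0.496 * 3.73 + 0.504 * 9.97
= 1.8501 + 5.0249
= 6.875 eV

6.875


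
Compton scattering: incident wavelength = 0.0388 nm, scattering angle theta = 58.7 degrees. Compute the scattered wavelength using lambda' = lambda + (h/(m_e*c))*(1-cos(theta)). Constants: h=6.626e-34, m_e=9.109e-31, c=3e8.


Compton wavelength: h/(m_e*c) = 2.4247e-12 m
d_lambda = 2.4247e-12 * (1 - cos(58.7 deg))
= 2.4247e-12 * 0.480481
= 1.1650e-12 m = 0.001165 nm
lambda' = 0.0388 + 0.001165
= 0.039965 nm

0.039965


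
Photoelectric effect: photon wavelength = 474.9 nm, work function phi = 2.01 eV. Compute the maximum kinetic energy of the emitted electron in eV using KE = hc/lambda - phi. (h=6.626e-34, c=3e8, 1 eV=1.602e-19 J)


E_photon = hc / lambda
= (6.626e-34)(3e8) / (474.9e-9)
= 4.1857e-19 J
= 2.6128 eV
KE = E_photon - phi
= 2.6128 - 2.01
= 0.6028 eV

0.6028


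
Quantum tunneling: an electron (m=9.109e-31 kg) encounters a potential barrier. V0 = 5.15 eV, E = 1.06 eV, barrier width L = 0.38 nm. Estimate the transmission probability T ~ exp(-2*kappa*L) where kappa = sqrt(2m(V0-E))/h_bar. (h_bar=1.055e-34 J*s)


V0 - E = 4.09 eV = 6.5522e-19 J
kappa = sqrt(2 * m * (V0-E)) / h_bar
= sqrt(2 * 9.109e-31 * 6.5522e-19) / 1.055e-34
= 1.0356e+10 /m
2*kappa*L = 2 * 1.0356e+10 * 0.38e-9
= 7.8705
T = exp(-7.8705) = 3.818291e-04

3.818291e-04


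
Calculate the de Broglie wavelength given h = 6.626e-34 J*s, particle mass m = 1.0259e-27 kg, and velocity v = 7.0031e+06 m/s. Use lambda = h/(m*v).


lambda = h / (m * v)
= 6.626e-34 / (1.0259e-27 * 7.0031e+06)
= 6.626e-34 / 7.1845e-21
= 9.2227e-14 m

9.2227e-14


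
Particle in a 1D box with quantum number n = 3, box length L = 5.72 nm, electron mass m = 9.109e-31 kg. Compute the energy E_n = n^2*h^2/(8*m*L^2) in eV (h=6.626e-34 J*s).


E = n^2 * h^2 / (8 * m * L^2)
= 3^2 * (6.626e-34)^2 / (8 * 9.109e-31 * (5.72e-9)^2)
= 9 * 4.3904e-67 / (8 * 9.109e-31 * 3.2718e-17)
= 1.6573e-20 J
= 0.1034 eV

0.1034


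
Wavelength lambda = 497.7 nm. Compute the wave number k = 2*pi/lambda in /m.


k = 2 * pi / lambda
= 6.2832 / (497.7e-9)
= 6.2832 / 4.9770e-07
= 1.2624e+07 /m

1.2624e+07


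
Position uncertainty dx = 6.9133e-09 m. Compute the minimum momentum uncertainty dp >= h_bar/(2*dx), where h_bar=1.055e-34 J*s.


dp = h_bar / (2 * dx)
= 1.055e-34 / (2 * 6.9133e-09)
= 1.055e-34 / 1.3827e-08
= 7.6302e-27 kg*m/s

7.6302e-27


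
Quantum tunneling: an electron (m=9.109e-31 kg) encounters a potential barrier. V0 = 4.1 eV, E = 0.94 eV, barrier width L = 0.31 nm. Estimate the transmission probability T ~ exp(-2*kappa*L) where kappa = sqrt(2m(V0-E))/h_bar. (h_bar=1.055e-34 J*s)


V0 - E = 3.16 eV = 5.0623e-19 J
kappa = sqrt(2 * m * (V0-E)) / h_bar
= sqrt(2 * 9.109e-31 * 5.0623e-19) / 1.055e-34
= 9.1028e+09 /m
2*kappa*L = 2 * 9.1028e+09 * 0.31e-9
= 5.6437
T = exp(-5.6437) = 3.539726e-03

3.539726e-03


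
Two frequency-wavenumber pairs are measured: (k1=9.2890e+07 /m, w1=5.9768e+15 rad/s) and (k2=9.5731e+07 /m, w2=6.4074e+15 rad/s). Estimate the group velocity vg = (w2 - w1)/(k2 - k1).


vg = (w2 - w1) / (k2 - k1)
= (6.4074e+15 - 5.9768e+15) / (9.5731e+07 - 9.2890e+07)
= 4.3060e+14 / 2.8410e+06
= 1.5157e+08 m/s

1.5157e+08


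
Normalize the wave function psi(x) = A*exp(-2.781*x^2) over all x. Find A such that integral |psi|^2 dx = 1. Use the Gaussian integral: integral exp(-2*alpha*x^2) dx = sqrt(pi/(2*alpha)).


integral |psi|^2 dx = A^2 * sqrt(pi/(2*alpha)) = 1
A^2 = sqrt(2*alpha/pi)
= sqrt(2 * 2.781 / pi)
= 1.330579
A = sqrt(1.330579)
= 1.1535

1.1535


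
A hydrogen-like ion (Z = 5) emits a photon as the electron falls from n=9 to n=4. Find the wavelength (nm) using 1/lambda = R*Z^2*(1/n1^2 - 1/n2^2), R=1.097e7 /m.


1/lambda = R * Z^2 * (1/n1^2 - 1/n2^2)
= 1.097e7 * 5^2 * (1/4^2 - 1/9^2)
= 1.097e7 * 25 * (0.0625 - 0.012346)
= 1.3755e+07 /m
lambda = 1 / 1.3755e+07
= 72.7018 nm

72.7018


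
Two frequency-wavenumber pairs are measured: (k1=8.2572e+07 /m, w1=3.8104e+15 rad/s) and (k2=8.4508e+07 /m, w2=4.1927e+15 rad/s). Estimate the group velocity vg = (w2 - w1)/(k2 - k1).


vg = (w2 - w1) / (k2 - k1)
= (4.1927e+15 - 3.8104e+15) / (8.4508e+07 - 8.2572e+07)
= 3.8230e+14 / 1.9360e+06
= 1.9747e+08 m/s

1.9747e+08


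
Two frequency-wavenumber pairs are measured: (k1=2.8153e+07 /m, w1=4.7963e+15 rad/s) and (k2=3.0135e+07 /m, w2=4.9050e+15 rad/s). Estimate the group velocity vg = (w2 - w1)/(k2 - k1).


vg = (w2 - w1) / (k2 - k1)
= (4.9050e+15 - 4.7963e+15) / (3.0135e+07 - 2.8153e+07)
= 1.0870e+14 / 1.9820e+06
= 5.4844e+07 m/s

5.4844e+07


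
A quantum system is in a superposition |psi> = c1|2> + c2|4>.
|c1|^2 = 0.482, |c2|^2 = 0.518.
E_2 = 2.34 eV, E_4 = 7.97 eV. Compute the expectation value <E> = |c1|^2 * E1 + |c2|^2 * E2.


<E> = |c1|^2 * E1 + |c2|^2 * E2
= 0.482 * 2.34 + 0.518 * 7.97
= 1.1279 + 4.1285
= 5.2563 eV

5.2563


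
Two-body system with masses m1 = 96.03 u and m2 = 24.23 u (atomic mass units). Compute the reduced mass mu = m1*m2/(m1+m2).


mu = m1 * m2 / (m1 + m2)
= 96.03 * 24.23 / (96.03 + 24.23)
= 2326.8069 / 120.26
= 19.3481 u

19.3481
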